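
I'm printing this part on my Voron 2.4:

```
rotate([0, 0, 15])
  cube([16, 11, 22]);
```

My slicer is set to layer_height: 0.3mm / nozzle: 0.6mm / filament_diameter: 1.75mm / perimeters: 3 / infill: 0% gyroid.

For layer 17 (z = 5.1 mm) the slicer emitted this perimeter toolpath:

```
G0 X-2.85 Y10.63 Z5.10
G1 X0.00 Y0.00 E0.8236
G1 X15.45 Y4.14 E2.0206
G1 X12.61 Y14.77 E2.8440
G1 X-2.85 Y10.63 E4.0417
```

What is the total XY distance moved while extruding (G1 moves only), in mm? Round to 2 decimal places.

Sum the Euclidean lengths of each G1 segment: total = 54.01 mm.

54.01 mm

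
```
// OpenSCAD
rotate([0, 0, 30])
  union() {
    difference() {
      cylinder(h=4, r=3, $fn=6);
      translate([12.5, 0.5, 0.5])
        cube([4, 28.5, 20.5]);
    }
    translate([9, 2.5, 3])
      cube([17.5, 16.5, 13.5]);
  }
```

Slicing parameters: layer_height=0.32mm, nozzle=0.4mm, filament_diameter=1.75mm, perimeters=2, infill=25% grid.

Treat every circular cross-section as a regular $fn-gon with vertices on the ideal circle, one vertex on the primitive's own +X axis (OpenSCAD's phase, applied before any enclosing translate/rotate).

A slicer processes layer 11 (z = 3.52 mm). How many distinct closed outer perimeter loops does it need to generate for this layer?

2

At z = 3.52 mm: the cylinder: section is a regular 6-gon, circumradius r=3; the cube at (12.5, 0.5) is present — its section is the full 4×28.5 rectangle; Taking the first minus the rest: starting from the r=3 cylinder, the 4×28.5 cube at (12.5, 0.5) misses the remaining region (no effect) — 1 connected region; the cube at (9, 2.5) (footprint 17.5×16.5) is included at this height; Merging all regions: the 2 present regions are separate (no shared area or edge), so areas and boundary lengths simply add and each stays a separate island — 2 connected regions; (rotated 30° about Z; rotation is an isometry so areas/perimeters/island counts are preserved). The result has 2 disconnected regions.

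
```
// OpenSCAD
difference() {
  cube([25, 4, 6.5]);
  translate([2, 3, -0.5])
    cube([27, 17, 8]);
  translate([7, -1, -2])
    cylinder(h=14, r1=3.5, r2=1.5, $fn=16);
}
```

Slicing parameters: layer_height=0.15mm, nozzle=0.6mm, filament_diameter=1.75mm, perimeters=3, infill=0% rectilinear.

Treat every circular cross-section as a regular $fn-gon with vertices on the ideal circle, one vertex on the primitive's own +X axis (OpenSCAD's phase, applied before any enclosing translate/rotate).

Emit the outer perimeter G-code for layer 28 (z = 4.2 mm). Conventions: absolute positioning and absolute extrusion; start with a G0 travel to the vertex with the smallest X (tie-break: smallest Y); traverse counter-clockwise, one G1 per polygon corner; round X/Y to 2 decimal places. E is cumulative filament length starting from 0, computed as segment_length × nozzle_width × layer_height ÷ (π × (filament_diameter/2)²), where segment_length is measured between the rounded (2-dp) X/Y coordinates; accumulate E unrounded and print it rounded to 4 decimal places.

G0 X0.00 Y0.00 Z4.20
G1 X4.58 Y0.00 E0.1714
G1 X5.15 Y0.85 E0.2097
G1 X6.00 Y1.42 E0.2480
G1 X7.00 Y1.61 E0.2860
G1 X8.00 Y1.42 E0.3241
G1 X8.85 Y0.85 E0.3624
G1 X9.42 Y0.00 E0.4007
G1 X25.00 Y0.00 E0.9837
G1 X25.00 Y3.00 E1.0959
G1 X2.00 Y3.00 E1.9565
G1 X2.00 Y4.00 E1.9940
G1 X0.00 Y4.00 E2.0688
G1 X0.00 Y0.00 E2.2185

At z = 4.2 mm: the cube (footprint 25×4) is included at this height; the 27×17 cube at (2, 3) contributes its full rectangle; the cone at (7, -1) (r1=3.5→r2=1.5) has section circumradius 2.614 here — a regular 16-gon; Taking the first minus the rest: starting from the 25×4 cube, the 27×17 cube at (2, 3) partially overlaps it — only the 23.00 mm² overlap (of its 459.00 mm²) is removed, clipping the outline; the cone at (7, -1) partially overlaps it — only the 5.43 mm² overlap (of its 20.92 mm²) is removed, clipping the outline — 1 connected region. The outline is a single polygon with 13 vertices. Extrusion per mm of travel: 0.6 × 0.15 / (π × 0.875²) = 0.037418. Accumulating E over each segment gives final E = 2.2185.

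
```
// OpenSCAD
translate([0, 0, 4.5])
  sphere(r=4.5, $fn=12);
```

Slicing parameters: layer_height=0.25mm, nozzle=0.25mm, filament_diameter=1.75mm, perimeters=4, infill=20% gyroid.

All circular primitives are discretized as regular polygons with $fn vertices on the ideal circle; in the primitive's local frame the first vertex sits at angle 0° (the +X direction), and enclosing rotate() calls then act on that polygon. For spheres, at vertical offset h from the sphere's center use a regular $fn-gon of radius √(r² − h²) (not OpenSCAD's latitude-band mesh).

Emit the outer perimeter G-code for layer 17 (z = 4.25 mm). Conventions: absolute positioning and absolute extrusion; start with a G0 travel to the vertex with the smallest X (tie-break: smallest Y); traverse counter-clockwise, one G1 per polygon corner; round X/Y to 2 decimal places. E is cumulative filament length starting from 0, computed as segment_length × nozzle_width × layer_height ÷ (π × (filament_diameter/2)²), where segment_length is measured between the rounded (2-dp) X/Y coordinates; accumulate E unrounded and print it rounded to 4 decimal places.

At z = 4.25 mm: the r=4.5 sphere contributes a regular 12-gon of circumradius √(4.5²−0.25²) = 4.493. The outline is a single polygon with 12 vertices. Extrusion per mm of travel: 0.25 × 0.25 / (π × 0.875²) = 0.025984. Accumulating E over each segment gives final E = 0.7251.

G0 X-4.49 Y0.00 Z4.25
G1 X-3.89 Y-2.25 E0.0605
G1 X-2.25 Y-3.89 E0.1208
G1 X0.00 Y-4.49 E0.1813
G1 X2.25 Y-3.89 E0.2418
G1 X3.89 Y-2.25 E0.3021
G1 X4.49 Y0.00 E0.3626
G1 X3.89 Y2.25 E0.4231
G1 X2.25 Y3.89 E0.4833
G1 X0.00 Y4.49 E0.5438
G1 X-2.25 Y3.89 E0.6044
G1 X-3.89 Y2.25 E0.6646
G1 X-4.49 Y0.00 E0.7251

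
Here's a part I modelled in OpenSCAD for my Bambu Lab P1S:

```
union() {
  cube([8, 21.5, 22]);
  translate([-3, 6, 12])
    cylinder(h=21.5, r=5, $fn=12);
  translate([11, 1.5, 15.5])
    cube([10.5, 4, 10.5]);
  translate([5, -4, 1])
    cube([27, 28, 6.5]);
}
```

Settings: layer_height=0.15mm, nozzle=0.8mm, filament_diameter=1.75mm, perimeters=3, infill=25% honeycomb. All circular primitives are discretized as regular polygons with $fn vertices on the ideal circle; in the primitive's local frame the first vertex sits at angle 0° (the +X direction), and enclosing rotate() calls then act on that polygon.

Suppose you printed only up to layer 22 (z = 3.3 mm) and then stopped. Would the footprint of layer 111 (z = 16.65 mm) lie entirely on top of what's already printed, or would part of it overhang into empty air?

Compare the two slices. At z = 3.3: the 8×21.5 cube contributes its full rectangle (area 172.00 mm²); the cylinder at (-3, 6) does not reach this height (z outside [12, 33.5]); the cube at (11, 1.5) is absent (z outside [15.5, 26]); the cube at (5, -4) (footprint 27×28) is included at this height (area 756.00 mm²); Taking the union: the regions partially overlap — summed areas 928.00 mm² minus the doubly-counted overlap 64.50 mm² gives 863.50 mm² — area = 863.50 mm². At z = 16.65: the cube is present — its section is the full 8×21.5 rectangle (area 172.00 mm²); the r=5 cylinder at (-3, 6) gives a regular 12-gon of circumradius 5 (constant along its height) (area = (12/2)·5.000²·sin(360°/12) = 75.00 mm²); the cube at (11, 1.5) (footprint 10.5×4) is included at this height (area 42.00 mm²); the cube at (5, -4) is not intersected at this z (z outside [1, 7.5]); Taking the union: the regions partially overlap — summed areas 289.00 mm² minus the doubly-counted overlap 10.09 mm² gives 278.91 mm² — area = 278.91 mm². Checking containment: at z = 16.65 the cross-section extends beyond the z = 3.3 cross-section by about 64.91 mm².

part overhangs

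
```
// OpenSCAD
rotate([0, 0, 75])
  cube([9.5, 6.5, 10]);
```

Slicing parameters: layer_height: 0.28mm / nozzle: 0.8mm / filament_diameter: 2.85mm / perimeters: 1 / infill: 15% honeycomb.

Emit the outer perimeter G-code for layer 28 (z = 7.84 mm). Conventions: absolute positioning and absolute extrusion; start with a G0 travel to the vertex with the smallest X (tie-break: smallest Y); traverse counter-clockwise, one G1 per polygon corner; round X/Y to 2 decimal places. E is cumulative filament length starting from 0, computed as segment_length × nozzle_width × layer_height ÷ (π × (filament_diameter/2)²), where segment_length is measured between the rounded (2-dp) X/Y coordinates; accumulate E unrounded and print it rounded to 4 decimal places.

At z = 7.84 mm: the 9.5×6.5 cube contributes its full rectangle; (rotated 75° about Z; rotation is an isometry so areas/perimeters/island counts are preserved). The outline is a single polygon with 4 vertices. Extrusion per mm of travel: 0.8 × 0.28 / (π × 1.425²) = 0.035113. Accumulating E over each segment gives final E = 1.1239.

G0 X-6.28 Y1.68 Z7.84
G1 X0.00 Y0.00 E0.2283
G1 X2.46 Y9.18 E0.5620
G1 X-3.82 Y10.86 E0.7902
G1 X-6.28 Y1.68 E1.1239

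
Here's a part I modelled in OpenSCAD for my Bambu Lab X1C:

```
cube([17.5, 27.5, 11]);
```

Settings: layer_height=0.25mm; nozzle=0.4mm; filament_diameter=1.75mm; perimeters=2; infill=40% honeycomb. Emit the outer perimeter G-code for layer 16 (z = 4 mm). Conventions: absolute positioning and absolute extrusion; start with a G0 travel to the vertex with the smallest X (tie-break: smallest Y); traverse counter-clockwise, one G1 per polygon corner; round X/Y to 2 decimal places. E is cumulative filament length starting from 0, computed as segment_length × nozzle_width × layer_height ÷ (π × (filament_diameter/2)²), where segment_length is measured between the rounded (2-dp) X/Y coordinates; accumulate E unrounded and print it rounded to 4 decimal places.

At z = 4 mm: the 17.5×27.5 cube contributes its full rectangle. The outline is a single polygon with 4 vertices. Extrusion per mm of travel: 0.4 × 0.25 / (π × 0.875²) = 0.041575. Accumulating E over each segment gives final E = 3.7418.

G0 X0.00 Y0.00 Z4.00
G1 X17.50 Y0.00 E0.7276
G1 X17.50 Y27.50 E1.8709
G1 X0.00 Y27.50 E2.5984
G1 X0.00 Y0.00 E3.7418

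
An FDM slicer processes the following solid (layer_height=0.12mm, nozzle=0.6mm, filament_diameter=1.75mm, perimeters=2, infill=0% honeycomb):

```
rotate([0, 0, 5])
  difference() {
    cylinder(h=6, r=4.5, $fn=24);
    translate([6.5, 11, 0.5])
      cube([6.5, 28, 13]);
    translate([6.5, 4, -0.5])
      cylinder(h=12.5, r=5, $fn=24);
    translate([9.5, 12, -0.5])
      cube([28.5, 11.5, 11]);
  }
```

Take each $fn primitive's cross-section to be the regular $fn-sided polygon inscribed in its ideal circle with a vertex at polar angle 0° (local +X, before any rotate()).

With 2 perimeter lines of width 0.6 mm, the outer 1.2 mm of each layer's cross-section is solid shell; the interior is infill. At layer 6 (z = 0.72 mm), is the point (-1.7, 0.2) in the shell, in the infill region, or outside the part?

At z = 0.72 mm: the r=4.5 cylinder contributes a regular 24-gon of circumradius 4.5; the 6.5×28 cube at (6.5, 11) contributes its full rectangle; the cylinder at (6.5, 4): section is a regular 24-gon, circumradius r=5; the 28.5×11.5 cube at (9.5, 12) contributes its full rectangle; Subtracting the remaining from the first: starting from the r=4.5 cylinder, the 6.5×28 cube at (6.5, 11) misses the remaining region (no effect); the r=5 cylinder at (6.5, 4) partially overlaps it — only the 6.86 mm² overlap (of its 77.65 mm²) is removed, clipping the outline; the 28.5×11.5 cube at (9.5, 12) misses the remaining region (no effect) — 1 connected region; (whole slice rotated 5° about Z — lengths, areas and connectivity unchanged). Overall, the cross-section is a single solid region. Undo the 5° rotation: the query point maps to (-1.676, 0.347) in the un-rotated model frame. The nearest boundary edge runs (-4.50, 0.00)→(-4.35, 1.16); distance from the point to it = 2.75 mm. The point is inside the cross-section and 2.75 mm from the nearest boundary — more than the 1.2 mm shell width (2 × 0.6), so it's in the infill interior.

infill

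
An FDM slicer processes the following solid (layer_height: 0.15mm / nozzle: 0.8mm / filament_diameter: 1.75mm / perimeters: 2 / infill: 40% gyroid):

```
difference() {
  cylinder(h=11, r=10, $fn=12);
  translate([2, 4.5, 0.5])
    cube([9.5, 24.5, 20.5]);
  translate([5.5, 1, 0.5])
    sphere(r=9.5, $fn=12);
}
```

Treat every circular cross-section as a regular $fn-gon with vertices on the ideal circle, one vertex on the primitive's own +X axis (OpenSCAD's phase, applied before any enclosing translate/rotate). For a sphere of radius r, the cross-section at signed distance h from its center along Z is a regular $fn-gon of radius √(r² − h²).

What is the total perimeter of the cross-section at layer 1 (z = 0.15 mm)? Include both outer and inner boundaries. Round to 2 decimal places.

63.88 mm

At z = 0.15 mm: the r=10 cylinder contributes a regular 12-gon of circumradius 10 (perimeter = 2·12·10.000·sin(180°/12) = 62.12 mm); the cube at (2, 4.5) does not reach this height (z outside [0.5, 21]); the sphere at (5.5, 1): section is a regular 12-gon, circumradius = √(r²−h²) = √(9.5²−0.35²) = 9.494 (perimeter = 2·12·9.494·sin(180°/12) = 58.97 mm); Taking the first minus the rest: starting from the r=10 cylinder, the r=9.5 sphere at (5.5, 1) partially overlaps it — only the 179.73 mm² overlap (of its 270.38 mm²) is removed, clipping the outline — boundary = 63.88 mm. Overall, the cross-section is a single solid region. Total boundary length (outer) = 63.88 mm.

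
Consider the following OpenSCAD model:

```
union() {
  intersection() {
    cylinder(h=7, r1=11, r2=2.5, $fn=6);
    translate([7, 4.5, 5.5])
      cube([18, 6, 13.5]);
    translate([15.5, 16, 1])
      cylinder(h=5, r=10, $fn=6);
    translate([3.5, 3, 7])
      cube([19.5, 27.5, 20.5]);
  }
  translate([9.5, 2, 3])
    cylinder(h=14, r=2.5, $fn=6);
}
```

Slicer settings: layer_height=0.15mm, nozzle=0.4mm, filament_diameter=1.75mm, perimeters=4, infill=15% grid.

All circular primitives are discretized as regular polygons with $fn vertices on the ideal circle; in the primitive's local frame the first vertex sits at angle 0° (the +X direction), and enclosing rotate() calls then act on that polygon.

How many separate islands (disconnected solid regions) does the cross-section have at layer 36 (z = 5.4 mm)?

At z = 5.4 mm: the cone: at t=0.771 of its height the radius interpolates to r₁+(r₂−r₁)t = 4.443, giving a regular 6-gon of that circumradius; the cube at (7, 4.5) is absent (z outside [5.5, 19]); the cylinder at (15.5, 16): section is a regular 6-gon, circumradius r=10; the cube at (3.5, 3) is absent (z outside [7, 27.5]); Keeping only the common overlap: at least one operand is absent at this height, so nothing remains; the cylinder at (9.5, 2): section is a regular 6-gon, circumradius r=2.5; Taking the union: only the r=2.5 cylinder at (9.5, 2) is present, so the union is just that shape — 1 connected region. Overall, the cross-section is a single solid region. Island count = 1.

1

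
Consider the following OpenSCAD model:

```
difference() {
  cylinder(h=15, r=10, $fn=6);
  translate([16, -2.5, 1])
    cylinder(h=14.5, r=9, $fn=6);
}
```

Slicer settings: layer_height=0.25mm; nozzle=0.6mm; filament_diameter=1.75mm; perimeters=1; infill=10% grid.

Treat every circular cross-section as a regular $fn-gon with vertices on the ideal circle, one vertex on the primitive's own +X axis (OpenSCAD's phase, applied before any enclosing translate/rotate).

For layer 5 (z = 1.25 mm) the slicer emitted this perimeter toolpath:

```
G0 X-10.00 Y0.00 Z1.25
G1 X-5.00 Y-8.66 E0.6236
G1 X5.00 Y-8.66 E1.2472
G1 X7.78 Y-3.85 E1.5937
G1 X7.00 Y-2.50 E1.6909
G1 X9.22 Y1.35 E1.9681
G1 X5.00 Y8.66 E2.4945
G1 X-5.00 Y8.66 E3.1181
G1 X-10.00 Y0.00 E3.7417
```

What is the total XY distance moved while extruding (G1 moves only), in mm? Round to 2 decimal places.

60.00 mm

Sum the Euclidean lengths of each G1 segment: total = 60.00 mm.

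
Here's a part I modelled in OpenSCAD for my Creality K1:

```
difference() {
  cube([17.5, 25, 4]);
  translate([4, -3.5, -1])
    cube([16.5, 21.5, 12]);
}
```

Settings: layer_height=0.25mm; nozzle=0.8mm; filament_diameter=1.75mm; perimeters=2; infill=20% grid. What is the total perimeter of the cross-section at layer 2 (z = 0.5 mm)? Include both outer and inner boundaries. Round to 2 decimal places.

85.00 mm

At z = 0.5 mm: the cube is present — its section is the full 17.5×25 rectangle (perimeter 85.00 mm); the cube at (4, -3.5) (footprint 16.5×21.5) is included at this height (perimeter 76.00 mm); After the difference (first − rest): starting from the 17.5×25 cube, the 16.5×21.5 cube at (4, -3.5) partially overlaps it — only the 243.00 mm² overlap (of its 354.75 mm²) is removed, clipping the outline — boundary = 85.00 mm. Overall, the cross-section is a single solid region. Total boundary length (outer) = 85.00 mm.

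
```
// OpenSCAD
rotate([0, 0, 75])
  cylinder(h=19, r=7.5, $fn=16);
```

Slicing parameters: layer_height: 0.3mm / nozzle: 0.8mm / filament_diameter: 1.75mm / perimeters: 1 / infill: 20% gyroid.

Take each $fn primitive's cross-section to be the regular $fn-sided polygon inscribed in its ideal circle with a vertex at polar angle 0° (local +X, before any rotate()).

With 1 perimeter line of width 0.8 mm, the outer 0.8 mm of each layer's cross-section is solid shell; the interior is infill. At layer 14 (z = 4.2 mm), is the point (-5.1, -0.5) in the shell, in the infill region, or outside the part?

infill

At z = 4.2 mm: the r=7.5 cylinder gives a regular 16-gon of circumradius 7.5 (constant along its height); (rotated 75° about Z; rotation is an isometry so areas/perimeters/island counts are preserved). Overall, the cross-section is a single solid region. Undo the 75° rotation: the query point maps to (-1.803, 4.797) in the un-rotated model frame. The nearest boundary edge runs (0.00, 7.50)→(-2.87, 6.93); distance from the point to it = 2.30 mm. The point is inside the cross-section and 2.30 mm from the nearest boundary — more than the 0.8 mm shell width (1 × 0.8), so it's in the infill interior.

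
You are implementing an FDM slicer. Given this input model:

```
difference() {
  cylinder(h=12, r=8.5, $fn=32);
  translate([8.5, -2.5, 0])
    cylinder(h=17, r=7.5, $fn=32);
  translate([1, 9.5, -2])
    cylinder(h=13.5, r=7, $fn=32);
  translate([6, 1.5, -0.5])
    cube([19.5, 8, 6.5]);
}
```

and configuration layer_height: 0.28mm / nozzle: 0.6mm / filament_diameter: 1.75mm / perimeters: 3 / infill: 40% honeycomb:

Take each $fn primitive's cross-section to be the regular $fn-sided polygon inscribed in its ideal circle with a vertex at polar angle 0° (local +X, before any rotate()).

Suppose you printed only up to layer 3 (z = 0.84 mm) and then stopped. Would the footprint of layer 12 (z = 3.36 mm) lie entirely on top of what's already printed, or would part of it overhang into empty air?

entirely on top

Compare the two slices. At z = 0.84: the cylinder: section is a regular 32-gon, circumradius r=8.5 (area = (32/2)·8.500²·sin(360°/32) = 225.52 mm²); the r=7.5 cylinder at (8.5, -2.5) contributes a regular 32-gon of circumradius 7.5 (area = (32/2)·7.500²·sin(360°/32) = 175.58 mm²); the r=7 cylinder at (1, 9.5) contributes a regular 32-gon of circumradius 7 (area = (32/2)·7.000²·sin(360°/32) = 152.95 mm²); the cube at (6, 1.5) (footprint 19.5×8) is included at this height (area 156.00 mm²); Subtracting the remaining from the first: starting from the r=8.5 cylinder (225.52 mm²), the r=7.5 cylinder at (8.5, -2.5) partially overlaps it — only the 65.86 mm² overlap (of its 175.58 mm²) is removed, clipping the outline; the r=7 cylinder at (1, 9.5) partially overlaps it — only the 48.91 mm² overlap (of its 152.95 mm²) is removed, clipping the outline; the 19.5×8 cube at (6, 1.5) partially overlaps it — only the 0.31 mm² overlap (of its 156.00 mm²) is removed, clipping the outline — area = 110.44 mm². At z = 3.36: the r=8.5 cylinder contributes a regular 32-gon of circumradius 8.5 (area = (32/2)·8.500²·sin(360°/32) = 225.52 mm²); the r=7.5 cylinder at (8.5, -2.5) contributes a regular 32-gon of circumradius 7.5 (area = (32/2)·7.500²·sin(360°/32) = 175.58 mm²); the r=7 cylinder at (1, 9.5) gives a regular 32-gon of circumradius 7 (constant along its height) (area = (32/2)·7.000²·sin(360°/32) = 152.95 mm²); the cube at (6, 1.5) is present — its section is the full 19.5×8 rectangle (area 156.00 mm²); Subtracting the remaining from the first: starting from the r=8.5 cylinder (225.52 mm²), the r=7.5 cylinder at (8.5, -2.5) partially overlaps it — only the 65.86 mm² overlap (of its 175.58 mm²) is removed, clipping the outline; the r=7 cylinder at (1, 9.5) partially overlaps it — only the 48.91 mm² overlap (of its 152.95 mm²) is removed, clipping the outline; the 19.5×8 cube at (6, 1.5) partially overlaps it — only the 0.31 mm² overlap (of its 156.00 mm²) is removed, clipping the outline — area = 110.44 mm². Checking containment: the cross-section at z = 3.36 is a subset of the cross-section at z = 0.84.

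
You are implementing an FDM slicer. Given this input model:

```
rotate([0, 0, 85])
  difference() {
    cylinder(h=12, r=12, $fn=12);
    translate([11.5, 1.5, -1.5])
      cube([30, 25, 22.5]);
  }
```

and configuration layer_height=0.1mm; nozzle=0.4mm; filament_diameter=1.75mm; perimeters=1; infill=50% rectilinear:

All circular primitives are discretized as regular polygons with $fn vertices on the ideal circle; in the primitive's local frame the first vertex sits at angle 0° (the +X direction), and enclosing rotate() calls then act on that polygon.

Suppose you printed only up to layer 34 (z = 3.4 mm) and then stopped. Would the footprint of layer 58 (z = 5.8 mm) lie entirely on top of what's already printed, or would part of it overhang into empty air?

Compare the two slices. At z = 3.4: the r=12 cylinder contributes a regular 12-gon of circumradius 12 (area = (12/2)·12.000²·sin(360°/12) = 432.00 mm²); the cube at (11.5, 1.5) is present — its section is the full 30×25 rectangle (area 750.00 mm²); After the difference (first − rest): starting from the r=12 cylinder (432.00 mm²), the 30×25 cube at (11.5, 1.5) partially overlaps it — only the 0.02 mm² overlap (of its 750.00 mm²) is removed, clipping the outline — area = 431.98 mm²; (whole slice rotated 85° about Z — lengths, areas and connectivity unchanged). At z = 5.8: the r=12 cylinder gives a regular 12-gon of circumradius 12 (constant along its height) (area = (12/2)·12.000²·sin(360°/12) = 432.00 mm²); the cube at (11.5, 1.5) is present — its section is the full 30×25 rectangle (area 750.00 mm²); Subtracting the remaining from the first: starting from the r=12 cylinder (432.00 mm²), the 30×25 cube at (11.5, 1.5) partially overlaps it — only the 0.02 mm² overlap (of its 750.00 mm²) is removed, clipping the outline — area = 431.98 mm²; (whole slice rotated 85° about Z — lengths, areas and connectivity unchanged). Checking containment: the cross-section at z = 5.8 is a subset of the cross-section at z = 3.4.

entirely on top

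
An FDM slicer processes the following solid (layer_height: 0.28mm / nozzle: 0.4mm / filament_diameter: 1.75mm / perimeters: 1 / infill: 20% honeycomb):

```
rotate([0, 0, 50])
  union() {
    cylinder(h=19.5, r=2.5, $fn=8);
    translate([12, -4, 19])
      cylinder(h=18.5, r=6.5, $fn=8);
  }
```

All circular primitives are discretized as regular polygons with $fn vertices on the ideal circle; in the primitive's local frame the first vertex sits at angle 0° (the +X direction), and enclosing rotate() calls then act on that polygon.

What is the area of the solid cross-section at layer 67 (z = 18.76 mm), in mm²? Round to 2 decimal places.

At z = 18.76 mm: the r=2.5 cylinder contributes a regular 8-gon of circumradius 2.5 (area = (8/2)·2.500²·sin(360°/8) = 17.68 mm²); the cylinder at (12, -4) is absent (z outside [19, 37.5]); Taking the union: only the r=2.5 cylinder is present, so the union is just that shape — area = 17.68 mm²; (whole slice rotated 50° about Z — lengths, areas and connectivity unchanged). Overall, the cross-section is a single solid region. Net area = 17.68 mm².

17.68 mm²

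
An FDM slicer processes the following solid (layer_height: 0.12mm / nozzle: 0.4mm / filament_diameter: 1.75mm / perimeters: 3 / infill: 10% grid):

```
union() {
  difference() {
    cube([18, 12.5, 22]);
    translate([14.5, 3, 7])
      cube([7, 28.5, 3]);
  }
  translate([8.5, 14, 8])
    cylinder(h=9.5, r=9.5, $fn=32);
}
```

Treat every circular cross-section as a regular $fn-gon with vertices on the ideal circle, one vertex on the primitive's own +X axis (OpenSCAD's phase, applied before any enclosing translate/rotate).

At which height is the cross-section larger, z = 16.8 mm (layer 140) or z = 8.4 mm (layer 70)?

Layer 140 (z = 16.8): the cube is present — its section is the full 18×12.5 rectangle (area 225.00 mm²); the cube at (14.5, 3) does not reach this height (z outside [7, 10]); Taking the first minus the rest: none of the subtracted shapes is present at this height, so the 18×12.5 cube is unchanged — area = 225.00 mm²; the cylinder at (8.5, 14): section is a regular 32-gon, circumradius r=9.5 (area = (32/2)·9.500²·sin(360°/32) = 281.71 mm²); Taking the union: the regions partially overlap — summed areas 506.71 mm² minus the doubly-counted overlap 111.24 mm² gives 395.48 mm² — area = 395.48 mm². So its area = 395.48 mm². Layer 70 (z = 8.4): the 18×12.5 cube contributes its full rectangle (area 225.00 mm²); the cube at (14.5, 3) is present — its section is the full 7×28.5 rectangle (area 199.50 mm²); Subtracting the remaining from the first: starting from the 18×12.5 cube (225.00 mm²), the 7×28.5 cube at (14.5, 3) partially overlaps it — only the 33.25 mm² overlap (of its 199.50 mm²) is removed, clipping the outline — area = 191.75 mm²; the r=9.5 cylinder at (8.5, 14) contributes a regular 32-gon of circumradius 9.5 (area = (32/2)·9.500²·sin(360°/32) = 281.71 mm²); Taking the union: the regions partially overlap — summed areas 473.46 mm² minus the doubly-counted overlap 98.69 mm² gives 374.77 mm² — area = 374.77 mm². So its area = 374.77 mm². Layer 140 is larger (395.48 vs 374.77 mm²).

layer 140 (z = 16.8 mm)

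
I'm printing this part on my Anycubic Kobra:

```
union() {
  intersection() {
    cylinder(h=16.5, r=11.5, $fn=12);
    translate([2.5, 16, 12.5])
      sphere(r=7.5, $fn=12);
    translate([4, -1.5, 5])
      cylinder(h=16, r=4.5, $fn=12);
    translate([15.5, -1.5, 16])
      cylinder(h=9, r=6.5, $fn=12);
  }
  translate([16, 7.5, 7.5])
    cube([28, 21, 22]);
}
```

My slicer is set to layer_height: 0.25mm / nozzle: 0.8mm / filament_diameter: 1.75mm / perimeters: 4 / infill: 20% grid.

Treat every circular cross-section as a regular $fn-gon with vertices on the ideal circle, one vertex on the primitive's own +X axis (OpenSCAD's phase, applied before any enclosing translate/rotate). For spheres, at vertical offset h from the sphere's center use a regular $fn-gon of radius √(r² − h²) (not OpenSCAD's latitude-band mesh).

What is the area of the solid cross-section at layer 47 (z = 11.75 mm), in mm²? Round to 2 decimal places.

At z = 11.75 mm: the cylinder: section is a regular 12-gon, circumradius r=11.5 (area = (12/2)·11.500²·sin(360°/12) = 396.75 mm²); the sphere at (2.5, 16): section is a regular 12-gon, circumradius = √(r²−h²) = √(7.5²−0.75²) = 7.462 (area = (12/2)·7.462²·sin(360°/12) = 167.06 mm²); the cylinder at (4, -1.5): section is a regular 12-gon, circumradius r=4.5 (area = (12/2)·4.500²·sin(360°/12) = 60.75 mm²); the cylinder at (15.5, -1.5) is not intersected at this z (z outside [16, 25]); Taking the intersection: at least one operand is absent at this height, so nothing remains; the 28×21 cube at (16, 7.5) contributes its full rectangle (area 588.00 mm²); Taking the union: only the 28×21 cube at (16, 7.5) is present, so the union is just that shape — area = 588.00 mm². Overall, the cross-section is a single solid region. Net area = 588.00 mm².

588.00 mm²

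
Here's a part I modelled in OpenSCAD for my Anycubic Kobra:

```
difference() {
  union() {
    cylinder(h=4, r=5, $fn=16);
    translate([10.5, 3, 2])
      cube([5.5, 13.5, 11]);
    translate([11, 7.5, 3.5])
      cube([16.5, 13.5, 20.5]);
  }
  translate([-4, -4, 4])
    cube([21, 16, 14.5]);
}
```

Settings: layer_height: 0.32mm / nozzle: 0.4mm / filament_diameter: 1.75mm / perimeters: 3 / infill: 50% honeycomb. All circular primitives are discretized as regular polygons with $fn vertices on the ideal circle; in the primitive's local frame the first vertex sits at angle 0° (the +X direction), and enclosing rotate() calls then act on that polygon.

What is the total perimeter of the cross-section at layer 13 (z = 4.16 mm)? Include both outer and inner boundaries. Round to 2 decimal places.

At z = 4.16 mm: the cylinder is absent (z outside [0, 4]); the cube at (10.5, 3) is present — its section is the full 5.5×13.5 rectangle (perimeter 38.00 mm); the 16.5×13.5 cube at (11, 7.5) contributes its full rectangle (perimeter 60.00 mm); Taking the union: the regions partially overlap (shared area 45.00 mm²), so the edge portions inside another operand are dropped and the merged outline is re-measured after clipping — boundary = 70.00 mm; the cube at (-4, -4) (footprint 21×16) is included at this height (perimeter 74.00 mm); After the difference (first − rest): starting from that combined region, the 21×16 cube at (-4, -4) partially overlaps it — only the 54.00 mm² overlap (of its 336.00 mm²) is removed, clipping the outline — boundary = 61.00 mm. Overall, the cross-section is a single solid region. Total boundary length (outer) = 61.00 mm.

61.00 mm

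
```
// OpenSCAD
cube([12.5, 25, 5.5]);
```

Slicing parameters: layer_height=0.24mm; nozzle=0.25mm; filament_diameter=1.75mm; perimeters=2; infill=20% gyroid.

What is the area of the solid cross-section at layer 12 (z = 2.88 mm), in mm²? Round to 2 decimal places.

312.50 mm²

At z = 2.88 mm: the 12.5×25 cube contributes its full rectangle (area 312.50 mm²). Overall, the cross-section is a single solid region. Net area = 312.50 mm².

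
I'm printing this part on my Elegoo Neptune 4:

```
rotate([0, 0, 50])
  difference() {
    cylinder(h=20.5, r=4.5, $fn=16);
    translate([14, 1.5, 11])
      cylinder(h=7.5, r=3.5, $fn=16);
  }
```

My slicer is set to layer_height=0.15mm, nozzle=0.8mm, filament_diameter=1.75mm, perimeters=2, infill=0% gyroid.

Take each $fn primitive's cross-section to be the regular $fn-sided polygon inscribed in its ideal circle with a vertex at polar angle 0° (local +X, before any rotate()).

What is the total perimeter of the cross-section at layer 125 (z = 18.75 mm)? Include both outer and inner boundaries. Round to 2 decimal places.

28.09 mm

At z = 18.75 mm: the r=4.5 cylinder gives a regular 16-gon of circumradius 4.5 (constant along its height) (perimeter = 2·16·4.500·sin(180°/16) = 28.09 mm); the cylinder at (14, 1.5) is absent (z outside [11, 18.5]); After the difference (first − rest): none of the subtracted shapes is present at this height, so the r=4.5 cylinder is unchanged — boundary = 28.09 mm; (whole slice rotated 50° about Z — lengths, areas and connectivity unchanged). Overall, the cross-section is a single solid region. Total boundary length (outer) = 28.09 mm.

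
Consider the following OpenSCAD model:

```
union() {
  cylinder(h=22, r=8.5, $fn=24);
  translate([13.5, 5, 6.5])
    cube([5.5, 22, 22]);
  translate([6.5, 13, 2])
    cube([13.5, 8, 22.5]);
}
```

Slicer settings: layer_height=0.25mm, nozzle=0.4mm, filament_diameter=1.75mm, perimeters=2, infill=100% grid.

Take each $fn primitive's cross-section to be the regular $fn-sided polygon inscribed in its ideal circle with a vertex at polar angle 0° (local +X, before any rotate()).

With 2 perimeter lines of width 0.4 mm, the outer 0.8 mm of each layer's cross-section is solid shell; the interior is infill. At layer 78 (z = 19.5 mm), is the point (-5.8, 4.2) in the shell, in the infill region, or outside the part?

At z = 19.5 mm: the r=8.5 cylinder contributes a regular 24-gon of circumradius 8.5; the cube at (13.5, 5) (footprint 5.5×22) is included at this height; the 13.5×8 cube at (6.5, 13) contributes its full rectangle; Taking the union: the regions partially overlap (shared area 44.00 mm²), so overlapping operands fuse into one piece — 2 connected regions. Overall, the cross-section has 2 separate islands. The nearest boundary edge runs (-7.36, 4.25)→(-6.01, 6.01); distance from the point to it = 1.27 mm. (Shell/infill is judged within the island containing the point — the largest one.) The point is inside the cross-section and 1.27 mm from the nearest boundary — more than the 0.8 mm shell width (2 × 0.4), so it's in the infill interior.

infill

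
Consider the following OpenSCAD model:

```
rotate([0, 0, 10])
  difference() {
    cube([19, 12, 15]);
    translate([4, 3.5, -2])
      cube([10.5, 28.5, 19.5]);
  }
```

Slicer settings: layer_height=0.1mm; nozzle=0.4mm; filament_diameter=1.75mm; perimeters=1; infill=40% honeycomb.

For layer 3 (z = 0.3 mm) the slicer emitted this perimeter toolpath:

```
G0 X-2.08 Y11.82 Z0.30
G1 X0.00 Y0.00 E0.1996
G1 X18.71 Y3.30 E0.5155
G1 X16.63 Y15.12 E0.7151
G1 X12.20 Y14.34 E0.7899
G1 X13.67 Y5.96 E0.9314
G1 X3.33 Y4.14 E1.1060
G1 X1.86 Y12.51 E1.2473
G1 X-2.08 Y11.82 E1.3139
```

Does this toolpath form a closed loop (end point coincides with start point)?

Start point (G0): (-2.08, 11.82). End point (last G1): the path returns to the start — closed.

yes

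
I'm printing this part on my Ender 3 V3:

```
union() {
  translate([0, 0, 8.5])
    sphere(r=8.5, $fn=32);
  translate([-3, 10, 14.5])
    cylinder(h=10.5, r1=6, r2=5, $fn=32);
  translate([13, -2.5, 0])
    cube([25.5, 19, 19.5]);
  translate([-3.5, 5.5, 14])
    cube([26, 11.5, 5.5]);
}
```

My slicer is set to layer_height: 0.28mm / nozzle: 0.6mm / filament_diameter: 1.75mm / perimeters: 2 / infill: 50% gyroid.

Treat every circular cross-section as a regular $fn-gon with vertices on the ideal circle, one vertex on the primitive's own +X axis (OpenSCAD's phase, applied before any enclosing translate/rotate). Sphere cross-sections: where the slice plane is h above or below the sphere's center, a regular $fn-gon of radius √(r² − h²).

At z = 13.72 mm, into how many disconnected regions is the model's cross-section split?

At z = 13.72 mm: the r=8.5 sphere slices to a regular 32-gon of circumradius 6.708 (√(r²−h²) with h=5.22 from center); the cone at (-3, 10) does not reach this height (z outside [14.5, 25]); the cube at (13, -2.5) (footprint 25.5×19) is included at this height; the cube at (-3.5, 5.5) does not reach this height (z outside [14, 19.5]); Combining (union): the 2 present regions are separate (no shared area or edge), so areas and boundary lengths simply add and each stays a separate island — 2 connected regions. The result has 2 disconnected regions.

2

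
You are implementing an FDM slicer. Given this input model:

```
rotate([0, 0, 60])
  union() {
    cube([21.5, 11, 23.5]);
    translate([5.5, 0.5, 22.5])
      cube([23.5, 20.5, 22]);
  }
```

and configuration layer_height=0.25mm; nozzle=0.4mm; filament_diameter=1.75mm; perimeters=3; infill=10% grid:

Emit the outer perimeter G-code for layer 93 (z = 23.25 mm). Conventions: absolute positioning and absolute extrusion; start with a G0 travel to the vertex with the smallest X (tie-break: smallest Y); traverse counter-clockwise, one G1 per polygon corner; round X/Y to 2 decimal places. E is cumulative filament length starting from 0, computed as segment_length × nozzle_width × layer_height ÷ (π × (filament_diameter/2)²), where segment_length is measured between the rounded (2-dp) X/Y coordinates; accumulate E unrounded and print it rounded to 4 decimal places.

At z = 23.25 mm: the cube is present — its section is the full 21.5×11 rectangle; the 23.5×20.5 cube at (5.5, 0.5) contributes its full rectangle; Merging all regions: the regions partially overlap (shared area 168.00 mm²), so overlapping operands fuse into one piece — 1 connected region; (whole slice rotated 60° about Z — lengths, areas and connectivity unchanged). The outline is a single polygon with 8 vertices. Extrusion per mm of travel: 0.4 × 0.25 / (π × 0.875²) = 0.041575. Accumulating E over each segment gives final E = 4.1574.

G0 X-15.44 Y15.26 Z23.25
G1 X-6.78 Y10.26 E0.4157
G1 X-9.53 Y5.50 E0.6443
G1 X0.00 Y0.00 E1.1018
G1 X10.75 Y18.62 E1.9956
G1 X10.32 Y18.87 E2.0163
G1 X14.07 Y25.36 E2.3279
G1 X-3.69 Y35.61 E3.1805
G1 X-15.44 Y15.26 E4.1574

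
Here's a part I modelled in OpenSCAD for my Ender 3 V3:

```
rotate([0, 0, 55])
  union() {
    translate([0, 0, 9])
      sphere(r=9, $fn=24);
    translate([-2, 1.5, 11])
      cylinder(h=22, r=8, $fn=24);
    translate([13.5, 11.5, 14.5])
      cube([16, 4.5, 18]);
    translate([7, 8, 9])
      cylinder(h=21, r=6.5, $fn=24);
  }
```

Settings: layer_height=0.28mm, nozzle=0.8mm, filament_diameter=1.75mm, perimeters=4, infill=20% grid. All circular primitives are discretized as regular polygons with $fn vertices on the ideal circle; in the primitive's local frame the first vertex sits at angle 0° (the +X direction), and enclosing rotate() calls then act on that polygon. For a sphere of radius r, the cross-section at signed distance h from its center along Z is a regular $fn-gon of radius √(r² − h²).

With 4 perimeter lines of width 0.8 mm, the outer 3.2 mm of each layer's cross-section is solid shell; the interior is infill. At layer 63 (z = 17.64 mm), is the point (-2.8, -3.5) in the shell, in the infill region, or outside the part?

infill

At z = 17.64 mm: the sphere: section is a regular 24-gon, circumradius = √(r²−h²) = √(9²−8.64²) = 2.520; the cylinder at (-2, 1.5): section is a regular 24-gon, circumradius r=8; the cube at (13.5, 11.5) is present — its section is the full 16×4.5 rectangle; the cylinder at (7, 8): section is a regular 24-gon, circumradius r=6.5; Merging all regions: the regions partially overlap (shared area 40.41 mm²), so overlapping operands fuse into one piece — 2 connected regions; (whole slice rotated 55° about Z — lengths, areas and connectivity unchanged). Overall, the cross-section has 2 separate islands. Undo the 55° rotation: the query point maps to (-4.473, 0.286) in the un-rotated model frame. The nearest boundary edge runs (-8.93, -2.50)→(-9.73, -0.57); distance from the point to it = 5.18 mm. (Shell/infill is judged within the island containing the point — the largest one.) The point is inside the cross-section and 5.18 mm from the nearest boundary — more than the 3.2 mm shell width (4 × 0.8), so it's in the infill interior.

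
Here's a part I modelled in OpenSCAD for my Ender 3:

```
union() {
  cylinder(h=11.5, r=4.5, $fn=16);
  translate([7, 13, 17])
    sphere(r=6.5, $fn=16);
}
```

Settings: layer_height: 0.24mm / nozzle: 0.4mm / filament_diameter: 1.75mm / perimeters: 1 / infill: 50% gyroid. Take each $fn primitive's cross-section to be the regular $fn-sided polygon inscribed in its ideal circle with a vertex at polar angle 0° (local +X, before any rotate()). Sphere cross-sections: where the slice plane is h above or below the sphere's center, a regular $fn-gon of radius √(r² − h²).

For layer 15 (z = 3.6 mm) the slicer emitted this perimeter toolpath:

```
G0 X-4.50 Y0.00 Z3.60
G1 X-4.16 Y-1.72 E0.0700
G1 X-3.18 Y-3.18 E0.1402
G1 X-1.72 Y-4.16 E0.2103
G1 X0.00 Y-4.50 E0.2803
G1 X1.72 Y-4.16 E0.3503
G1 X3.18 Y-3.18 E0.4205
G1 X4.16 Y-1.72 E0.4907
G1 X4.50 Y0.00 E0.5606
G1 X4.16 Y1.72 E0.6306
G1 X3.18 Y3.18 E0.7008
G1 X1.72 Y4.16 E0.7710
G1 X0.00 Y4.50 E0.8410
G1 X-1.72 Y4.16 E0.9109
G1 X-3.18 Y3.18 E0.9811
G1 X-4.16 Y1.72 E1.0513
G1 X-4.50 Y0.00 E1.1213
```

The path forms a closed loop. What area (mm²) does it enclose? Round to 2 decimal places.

Apply the shoelace formula to the sequence of (X, Y) vertices; enclosed area = 62.00 mm².

62.00 mm²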